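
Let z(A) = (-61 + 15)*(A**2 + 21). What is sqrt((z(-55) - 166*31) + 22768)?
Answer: I*sqrt(122494) ≈ 349.99*I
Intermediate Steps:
z(A) = -966 - 46*A**2 (z(A) = -46*(21 + A**2) = -966 - 46*A**2)
sqrt((z(-55) - 166*31) + 22768) = sqrt(((-966 - 46*(-55)**2) - 166*31) + 22768) = sqrt(((-966 - 46*3025) - 1*5146) + 22768) = sqrt(((-966 - 139150) - 5146) + 22768) = sqrt((-140116 - 5146) + 22768) = sqrt(-145262 + 22768) = sqrt(-122494) = I*sqrt(122494)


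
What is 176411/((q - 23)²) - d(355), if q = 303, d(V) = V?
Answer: -27655589/78400 ≈ -352.75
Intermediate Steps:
176411/((q - 23)²) - d(355) = 176411/((303 - 23)²) - 1*355 = 176411/(280²) - 355 = 176411/78400 - 355 = -27655589/78400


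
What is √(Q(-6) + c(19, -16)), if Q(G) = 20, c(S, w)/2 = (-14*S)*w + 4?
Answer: 2*√2135 ≈ 92.412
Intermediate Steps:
c(S, w) = 8 - 28*S*w (c(S, w) = 2*((-14*S)*w + 4) = 2*(-14*S*w + 4) = 2*(4 - 14*S*w) = 8 - 28*S*w)
√(Q(-6) + c(19, -16)) = √(20 + (8 - 28*19*(-16))) = √(20 + (8 + 8512)) = √(20 + 8520) = √8540 = 2*√2135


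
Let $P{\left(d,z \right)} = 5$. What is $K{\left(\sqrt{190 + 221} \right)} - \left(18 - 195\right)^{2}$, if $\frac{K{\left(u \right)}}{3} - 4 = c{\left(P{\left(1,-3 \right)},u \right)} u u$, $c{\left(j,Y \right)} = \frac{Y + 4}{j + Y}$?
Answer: $- \frac{11606259}{386} - \frac{1233 \sqrt{411}}{386} \approx -30133.0$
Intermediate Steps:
$c{\left(j,Y \right)} = \frac{4 + Y}{Y + j}$
$K{\left(u \right)} = 12 + \frac{3 u^{2} \left(4 + u\right)}{5 + u}$ ($K{\left(u \right)} = 12 + 3 \frac{4 + u}{u + 5} u u = 12 + 3 \frac{4 + u}{5 + u} u u = 12 + 3 \frac{u \left(4 + u\right)}{5 + u} u = 12 + 3 \frac{u^{2} \left(4 + u\right)}{5 + u} = 12 + \frac{3 u^{2} \left(4 + u\right)}{5 + u}$)
$K{\left(\sqrt{190 + 221} \right)} - \left(18 - 195\right)^{2} = \frac{3 \left(20 + 4 \sqrt{190 + 221} + \left(\sqrt{190 + 221}\right)^{2} \left(4 + \sqrt{190 + 221}\right)\right)}{5 + \sqrt{190 + 221}} - \left(18 - 195\right)^{2} = \frac{3 \left(20 + 4 \sqrt{411} + \left(\sqrt{411}\right)^{2} \left(4 + \sqrt{411}\right)\right)}{5 + \sqrt{411}} - \left(-177\right)^{2} = \frac{3 \left(20 + 4 \sqrt{411} + 411 \left(4 + \sqrt{411}\right)\right)}{5 + \sqrt{411}} - 31329 = \frac{3 \left(20 + 4 \sqrt{411} + \left(1644 + 411 \sqrt{411}\right)\right)}{5 + \sqrt{411}} - 31329 = \frac{3 \left(1664 + 415 \sqrt{411}\right)}{5 + \sqrt{411}} - 31329 = -31329 + \frac{3 \left(1664 + 415 \sqrt{411}\right)}{5 + \sqrt{411}}$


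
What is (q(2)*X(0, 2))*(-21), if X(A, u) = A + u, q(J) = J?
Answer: -84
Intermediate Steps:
(q(2)*X(0, 2))*(-21) = (2*(0 + 2))*(-21) = (2*2)*(-21) = 4*(-21) = -84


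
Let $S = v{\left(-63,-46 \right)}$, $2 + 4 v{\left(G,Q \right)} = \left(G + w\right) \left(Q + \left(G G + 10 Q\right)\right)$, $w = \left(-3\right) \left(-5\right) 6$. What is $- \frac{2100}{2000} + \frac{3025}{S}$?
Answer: $- \frac{1721479}{1869980} \approx -0.92059$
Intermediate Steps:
$w = 90$ ($w = 15 \cdot 6 = 90$)
$v{\left(G,Q \right)} = - \frac{1}{2} + \frac{\left(90 + G\right) \left(G^{2} + 11 Q\right)}{4}$ ($v{\left(G,Q \right)} = - \frac{1}{2} + \frac{\left(G + 90\right) \left(Q + \left(G G + 10 Q\right)\right)}{4} = - \frac{1}{2} + \frac{\left(90 + G\right) \left(Q + \left(G^{2} + 10 Q\right)\right)}{4} = - \frac{1}{2} + \frac{\left(90 + G\right) \left(G^{2} + 11 Q\right)}{4}$)
$S = \frac{93499}{4}$ ($S = - \frac{1}{2} + \frac{\left(-63\right)^{3}}{4} + \frac{45 \left(-63\right)^{2}}{2} + \frac{495}{2} \left(-46\right) + \frac{11}{4} \left(-63\right) \left(-46\right) = - \frac{1}{2} + \frac{1}{4} \left(-250047\right) + \frac{45}{2} \cdot 3969 - 11385 + \frac{15939}{2} = - \frac{1}{2} - \frac{250047}{4} + \frac{178605}{2} - 11385 + \frac{15939}{2} = \frac{93499}{4} \approx 23375.0$)
$- \frac{2100}{2000} + \frac{3025}{S} = - \frac{2100}{2000} + \frac{3025}{\frac{93499}{4}} = \left(-2100\right) \frac{1}{2000} + 3025 \cdot \frac{4}{93499} = - \frac{21}{20} + \frac{12100}{93499} = - \frac{1721479}{1869980}$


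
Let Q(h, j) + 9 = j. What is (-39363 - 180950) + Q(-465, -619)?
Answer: -220941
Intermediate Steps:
Q(h, j) = -9 + j
(-39363 - 180950) + Q(-465, -619) = (-39363 - 180950) + (-9 - 619) = -220313 - 628 = -220941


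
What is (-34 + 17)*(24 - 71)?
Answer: 799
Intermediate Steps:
(-34 + 17)*(24 - 71) = -17*(-47) = 799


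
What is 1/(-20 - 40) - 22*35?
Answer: -46201/60 ≈ -770.02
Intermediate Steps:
1/(-20 - 40) - 22*35 = 1/(-60) - 770 = -1/60 - 770 = -46201/60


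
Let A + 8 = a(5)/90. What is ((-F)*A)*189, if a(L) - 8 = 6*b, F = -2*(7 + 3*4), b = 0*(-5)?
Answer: -284088/5 ≈ -56818.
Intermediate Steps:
b = 0
F = -38 (F = -2*(7 + 12) = -2*19 = -38)
a(L) = 8 (a(L) = 8 + 6*0 = 8 + 0 = 8)
A = -356/45 (A = -8 + 8/90 = -8 + 8*(1/90) = -8 + 4/45 = -356/45 ≈ -7.9111)
((-F)*A)*189 = (-1*(-38)*(-356/45))*189 = (38*(-356/45))*189 = -13528/45*189 = -284088/5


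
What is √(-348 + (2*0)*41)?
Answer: 2*I*√87 ≈ 18.655*I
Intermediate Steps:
√(-348 + (2*0)*41) = √(-348 + 0*41) = √(-348 + 0) = √(-348) = 2*I*√87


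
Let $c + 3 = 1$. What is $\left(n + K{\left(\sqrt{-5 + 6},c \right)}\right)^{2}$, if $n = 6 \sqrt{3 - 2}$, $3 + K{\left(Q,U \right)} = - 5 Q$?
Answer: $4$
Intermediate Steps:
$c = -2$ ($c = -3 + 1 = -2$)
$K{\left(Q,U \right)} = -3 - 5 Q$
$n = 6$ ($n = 6 \sqrt{1} = 6 \cdot 1 = 6$)
$\left(n + K{\left(\sqrt{-5 + 6},c \right)}\right)^{2} = \left(6 - \left(3 + 5 \sqrt{-5 + 6}\right)\right)^{2} = \left(6 - \left(3 + 5 \sqrt{1}\right)\right)^{2} = \left(6 - 8\right)^{2} = \left(-2\right)^{2} = 4$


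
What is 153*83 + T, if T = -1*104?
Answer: 12595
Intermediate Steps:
T = -104
153*83 + T = 153*83 - 104 = 12699 - 104 = 12595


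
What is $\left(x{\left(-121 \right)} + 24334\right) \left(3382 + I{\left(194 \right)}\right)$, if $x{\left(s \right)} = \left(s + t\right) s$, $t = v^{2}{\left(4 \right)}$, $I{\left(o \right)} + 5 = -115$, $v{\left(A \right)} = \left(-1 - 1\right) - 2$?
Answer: $120821218$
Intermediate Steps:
$v{\left(A \right)} = -4$ ($v{\left(A \right)} = -2 - 2 = -4$)
$I{\left(o \right)} = -120$ ($I{\left(o \right)} = -5 - 115 = -120$)
$t = 16$ ($t = \left(-4\right)^{2} = 16$)
$x{\left(s \right)} = s \left(16 + s\right)$ ($x{\left(s \right)} = \left(s + 16\right) s = \left(16 + s\right) s = s \left(16 + s\right)$)
$\left(x{\left(-121 \right)} + 24334\right) \left(3382 + I{\left(194 \right)}\right) = \left(- 121 \left(16 - 121\right) + 24334\right) \left(3382 - 120\right) = \left(\left(-121\right) \left(-105\right) + 24334\right) 3262 = \left(12705 + 24334\right) 3262 = 37039 \cdot 3262 = 120821218$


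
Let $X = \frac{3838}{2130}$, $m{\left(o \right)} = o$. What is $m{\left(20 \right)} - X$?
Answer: $\frac{19381}{1065} \approx 18.198$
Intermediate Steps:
$X = \frac{1919}{1065}$ ($X = 3838 \cdot \frac{1}{2130} = \frac{1919}{1065} \approx 1.8019$)
$m{\left(20 \right)} - X = 20 - \frac{1919}{1065} = \frac{19381}{1065}$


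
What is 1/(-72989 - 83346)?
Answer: -1/156335 ≈ -6.3965e-6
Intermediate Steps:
1/(-72989 - 83346) = 1/(-156335) = -1/156335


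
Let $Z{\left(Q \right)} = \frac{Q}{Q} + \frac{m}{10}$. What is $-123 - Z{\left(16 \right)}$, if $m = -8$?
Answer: $- \frac{616}{5} \approx -123.2$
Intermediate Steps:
$Z{\left(Q \right)} = \frac{1}{5}$ ($Z{\left(Q \right)} = \frac{Q}{Q} - \frac{8}{10} = 1 - \frac{4}{5} = \frac{1}{5}$)
$-123 - Z{\left(16 \right)} = -123 - \frac{1}{5} = - \frac{616}{5}$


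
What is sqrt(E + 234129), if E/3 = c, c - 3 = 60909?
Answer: sqrt(416865) ≈ 645.65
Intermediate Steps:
c = 60912 (c = 3 + 60909 = 60912)
E = 182736 (E = 3*60912 = 182736)
sqrt(E + 234129) = sqrt(182736 + 234129) = sqrt(416865)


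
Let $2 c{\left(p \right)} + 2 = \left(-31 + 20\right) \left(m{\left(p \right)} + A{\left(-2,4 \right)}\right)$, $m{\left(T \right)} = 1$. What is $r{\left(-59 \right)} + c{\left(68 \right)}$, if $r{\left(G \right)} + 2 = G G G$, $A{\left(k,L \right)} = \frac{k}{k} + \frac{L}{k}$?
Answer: $-205382$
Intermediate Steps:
$A{\left(k,L \right)} = 1 + \frac{L}{k}$
$r{\left(G \right)} = -2 + G^{3}$ ($r{\left(G \right)} = -2 + G G G = -2 + G^{2} G = -2 + G^{3}$)
$c{\left(p \right)} = -1$ ($c{\left(p \right)} = -1 + \frac{\left(-31 + 20\right) \left(1 + \frac{4 - 2}{-2}\right)}{2} = -1 + \frac{\left(-11\right) \left(1 - 1\right)}{2} = -1 + \frac{\left(-11\right) 0}{2} = -1 + \frac{1}{2} \cdot 0 = -1 + 0 = -1$)
$r{\left(-59 \right)} + c{\left(68 \right)} = \left(-2 + \left(-59\right)^{3}\right) - 1 = \left(-2 - 205379\right) - 1 = -205381 - 1 = -205382$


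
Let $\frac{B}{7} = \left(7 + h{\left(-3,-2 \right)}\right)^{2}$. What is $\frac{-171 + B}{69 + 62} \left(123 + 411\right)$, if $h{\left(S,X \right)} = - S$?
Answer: $\frac{282486}{131} \approx 2156.4$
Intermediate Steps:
$B = 700$ ($B = 7 \left(7 - -3\right)^{2} = 7 \left(7 + 3\right)^{2} = 7 \cdot 10^{2} = 7 \cdot 100 = 700$)
$\frac{-171 + B}{69 + 62} \left(123 + 411\right) = \frac{-171 + 700}{69 + 62} \left(123 + 411\right) = \frac{529}{131} \cdot 534 = \frac{282486}{131}$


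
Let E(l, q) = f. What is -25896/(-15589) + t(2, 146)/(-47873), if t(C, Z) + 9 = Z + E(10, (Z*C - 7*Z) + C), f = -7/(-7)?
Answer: 176795418/106613171 ≈ 1.6583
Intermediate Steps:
f = 1 (f = -7*(-⅐) = 1)
E(l, q) = 1
t(C, Z) = -8 + Z (t(C, Z) = -9 + (Z + 1) = -9 + (1 + Z) = -8 + Z)
-25896/(-15589) + t(2, 146)/(-47873) = -25896/(-15589) + (-8 + 146)/(-47873) = -25896*(-1/15589) + 138*(-1/47873) = 25896/15589 - 138/47873 = 176795418/106613171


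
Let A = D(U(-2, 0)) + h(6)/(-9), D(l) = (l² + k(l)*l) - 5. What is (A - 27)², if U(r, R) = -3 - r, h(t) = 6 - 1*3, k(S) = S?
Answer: 8281/9 ≈ 920.11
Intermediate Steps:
h(t) = 3 (h(t) = 6 - 3 = 3)
D(l) = -5 + 2*l² (D(l) = (l² + l*l) - 5 = (l² + l²) - 5 = 2*l² - 5 = -5 + 2*l²)
A = -10/3 (A = (-5 + 2*(-3 - 1*(-2))²) + 3/(-9) = (-5 + 2*(-3 + 2)²) + 3*(-⅑) = (-5 + 2*(-1)²) - ⅓ = (-5 + 2*1) - ⅓ = (-5 + 2) - ⅓ = -3 - ⅓ = -10/3 ≈ -3.3333)
(A - 27)² = (-10/3 - 27)² = (-91/3)² = 8281/9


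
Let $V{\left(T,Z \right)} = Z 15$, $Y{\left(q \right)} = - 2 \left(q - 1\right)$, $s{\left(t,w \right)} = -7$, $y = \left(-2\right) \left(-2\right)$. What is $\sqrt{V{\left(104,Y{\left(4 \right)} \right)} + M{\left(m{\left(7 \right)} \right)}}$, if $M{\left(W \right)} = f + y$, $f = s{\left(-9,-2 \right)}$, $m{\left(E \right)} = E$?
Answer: $i \sqrt{93} \approx 9.6436 i$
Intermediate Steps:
$y = 4$
$f = -7$
$Y{\left(q \right)} = 2 - 2 q$ ($Y{\left(q \right)} = - 2 \left(-1 + q\right) = 2 - 2 q$)
$V{\left(T,Z \right)} = 15 Z$
$M{\left(W \right)} = -3$ ($M{\left(W \right)} = -7 + 4 = -3$)
$\sqrt{V{\left(104,Y{\left(4 \right)} \right)} + M{\left(m{\left(7 \right)} \right)}} = \sqrt{15 \left(2 - 8\right) - 3} = \sqrt{15 \left(-6\right) - 3} = \sqrt{-90 - 3} = \sqrt{-93} = i \sqrt{93}$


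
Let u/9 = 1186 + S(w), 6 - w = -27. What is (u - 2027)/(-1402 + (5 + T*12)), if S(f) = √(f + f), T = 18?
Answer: -8647/1181 - 9*√66/1181 ≈ -7.3837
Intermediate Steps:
w = 33 (w = 6 - 1*(-27) = 6 + 27 = 33)
S(f) = √2*√f (S(f) = √(2*f) = √2*√f)
u = 10674 + 9*√66 (u = 9*(1186 + √2*√33) = 9*(1186 + √66) = 10674 + 9*√66 ≈ 10747.)
(u - 2027)/(-1402 + (5 + T*12)) = ((10674 + 9*√66) - 2027)/(-1402 + (5 + 18*12)) = (8647 + 9*√66)/(-1402 + (5 + 216)) = (8647 + 9*√66)/(-1402 + 221) = (8647 + 9*√66)/(-1181) = (8647 + 9*√66)*(-1/1181) = -8647/1181 - 9*√66/1181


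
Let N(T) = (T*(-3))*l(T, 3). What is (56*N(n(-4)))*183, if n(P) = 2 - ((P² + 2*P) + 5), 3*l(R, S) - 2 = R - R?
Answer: 225456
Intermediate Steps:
l(R, S) = ⅔ (l(R, S) = ⅔ + (R - R)/3 = ⅔ + (⅓)*0 = ⅔ + 0 = ⅔)
n(P) = -3 - P² - 2*P (n(P) = 2 - (5 + P² + 2*P) = 2 + (-5 - P² - 2*P) = -3 - P² - 2*P)
N(T) = -2*T (N(T) = (T*(-3))*(⅔) = -3*T*(⅔) = -2*T)
(56*N(n(-4)))*183 = (56*(-2*(-3 - 1*(-4)² - 2*(-4))))*183 = (56*(-2*(-3 - 1*16 + 8)))*183 = (56*(-2*(-3 - 16 + 8)))*183 = (56*(-2*(-11)))*183 = (56*22)*183 = 1232*183 = 225456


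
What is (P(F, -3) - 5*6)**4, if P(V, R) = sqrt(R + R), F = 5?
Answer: (30 - I*sqrt(6))**4 ≈ 7.7764e+5 - 2.6278e+5*I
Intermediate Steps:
P(V, R) = sqrt(2)*sqrt(R) (P(V, R) = sqrt(2*R) = sqrt(2)*sqrt(R))
(P(F, -3) - 5*6)**4 = (sqrt(2)*sqrt(-3) - 5*6)**4 = (sqrt(2)*(I*sqrt(3)) - 30)**4 = (I*sqrt(6) - 30)**4 = (-30 + I*sqrt(6))**4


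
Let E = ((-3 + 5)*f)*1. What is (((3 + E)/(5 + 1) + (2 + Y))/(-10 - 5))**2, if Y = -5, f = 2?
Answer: 121/8100 ≈ 0.014938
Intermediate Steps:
E = 4 (E = ((-3 + 5)*2)*1 = (2*2)*1 = 4*1 = 4)
(((3 + E)/(5 + 1) + (2 + Y))/(-10 - 5))**2 = (((3 + 4)/(5 + 1) + (2 - 5))/(-10 - 5))**2 = ((7/6 - 3)/(-15))**2 = ((7*(1/6) - 3)*(-1/15))**2 = ((7/6 - 3)*(-1/15))**2 = (-11/6*(-1/15))**2 = (11/90)**2 = 121/8100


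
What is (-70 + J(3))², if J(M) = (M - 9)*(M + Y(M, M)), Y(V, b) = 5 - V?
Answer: 10000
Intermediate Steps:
J(M) = -45 + 5*M (J(M) = (M - 9)*(M + (5 - M)) = (-9 + M)*5 = -45 + 5*M)
(-70 + J(3))² = (-70 + (-45 + 5*3))² = (-70 + (-45 + 15))² = (-70 - 30)² = (-100)² = 10000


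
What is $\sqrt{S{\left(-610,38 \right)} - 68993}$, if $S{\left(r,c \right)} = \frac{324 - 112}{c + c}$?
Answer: $\frac{3 i \sqrt{2767274}}{19} \approx 262.66 i$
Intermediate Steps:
$S{\left(r,c \right)} = \frac{106}{c}$ ($S{\left(r,c \right)} = \frac{212}{2 c} = 212 \frac{1}{2 c} = \frac{106}{c}$)
$\sqrt{S{\left(-610,38 \right)} - 68993} = \sqrt{\frac{106}{38} - 68993} = \sqrt{106 \cdot \frac{1}{38} - 68993} = \sqrt{\frac{53}{19} - 68993} = \sqrt{- \frac{1310814}{19}} = \frac{3 i \sqrt{2767274}}{19}$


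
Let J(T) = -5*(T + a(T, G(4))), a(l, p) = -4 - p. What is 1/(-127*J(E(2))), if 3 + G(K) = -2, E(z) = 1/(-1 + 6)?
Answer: 1/762 ≈ 0.0013123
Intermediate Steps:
E(z) = ⅕ (E(z) = 1/5 = ⅕)
G(K) = -5 (G(K) = -3 - 2 = -5)
J(T) = -5 - 5*T (J(T) = -5*(T + (-4 - 1*(-5))) = -5*(T + (-4 + 5)) = -5*(T + 1) = -5*(1 + T) = -5 - 5*T)
1/(-127*J(E(2))) = 1/(-127*(-5 - 5*⅕)) = 1/(-127*(-5 - 1)) = 1/(-127*(-6)) = 1/762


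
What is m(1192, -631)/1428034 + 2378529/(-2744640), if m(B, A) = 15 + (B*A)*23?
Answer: -2826525989657/217746624320 ≈ -12.981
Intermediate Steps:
m(B, A) = 15 + 23*A*B (m(B, A) = 15 + (A*B)*23 = 15 + 23*A*B)
m(1192, -631)/1428034 + 2378529/(-2744640) = (15 + 23*(-631)*1192)/1428034 + 2378529/(-2744640) = (15 - 17299496)*(1/1428034) + 2378529*(-1/2744640) = -17299481*1/1428034 - 264281/304960 = -17299481/1428034 - 264281/304960 = -2826525989657/217746624320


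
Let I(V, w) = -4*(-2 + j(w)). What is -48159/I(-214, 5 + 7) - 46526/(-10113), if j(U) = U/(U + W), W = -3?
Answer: -1460723693/80904 ≈ -18055.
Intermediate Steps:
j(U) = U/(-3 + U) (j(U) = U/(U - 3) = U/(-3 + U))
I(V, w) = 8 - 4*w/(-3 + w) (I(V, w) = -4*(-2 + w/(-3 + w)) = 8 - 4*w/(-3 + w))
-48159/I(-214, 5 + 7) - 46526/(-10113) = -48159*(-3 + (5 + 7))/(4*(-6 + (5 + 7))) - 46526/(-10113) = -48159*(-3 + 12)/(4*(-6 + 12)) - 46526*(-1/10113) = -48159/(4*6/9) + 46526/10113 = -48159/(4*(⅑)*6) + 46526/10113 = -48159/8/3 + 46526/10113 = -48159*3/8 + 46526/10113 = -144477/8 + 46526/10113 = -1460723693/80904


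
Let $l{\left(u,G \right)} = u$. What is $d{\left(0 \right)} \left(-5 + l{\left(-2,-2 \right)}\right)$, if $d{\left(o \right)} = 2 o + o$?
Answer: $0$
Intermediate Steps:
$d{\left(o \right)} = 3 o$
$d{\left(0 \right)} \left(-5 + l{\left(-2,-2 \right)}\right) = 3 \cdot 0 \left(-5 - 2\right) = 0 \left(-7\right) = 0$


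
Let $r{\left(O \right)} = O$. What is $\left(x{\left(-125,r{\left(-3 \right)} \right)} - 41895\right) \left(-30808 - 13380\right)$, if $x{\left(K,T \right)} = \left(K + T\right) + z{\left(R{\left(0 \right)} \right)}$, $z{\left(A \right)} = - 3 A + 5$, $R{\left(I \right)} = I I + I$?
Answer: $1856691384$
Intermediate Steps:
$R{\left(I \right)} = I + I^{2}$ ($R{\left(I \right)} = I^{2} + I = I + I^{2}$)
$z{\left(A \right)} = 5 - 3 A$
$x{\left(K,T \right)} = 5 + K + T$ ($x{\left(K,T \right)} = \left(K + T\right) + \left(5 - 3 \cdot 0 \left(1 + 0\right)\right) = \left(K + T\right) + \left(5 - 3 \cdot 0 \cdot 1\right) = \left(K + T\right) + \left(5 - 0\right) = \left(K + T\right) + \left(5 + 0\right) = \left(K + T\right) + 5 = 5 + K + T$)
$\left(x{\left(-125,r{\left(-3 \right)} \right)} - 41895\right) \left(-30808 - 13380\right) = \left(\left(5 - 125 - 3\right) - 41895\right) \left(-30808 - 13380\right) = \left(-123 - 41895\right) \left(-44188\right) = \left(-42018\right) \left(-44188\right) = 1856691384$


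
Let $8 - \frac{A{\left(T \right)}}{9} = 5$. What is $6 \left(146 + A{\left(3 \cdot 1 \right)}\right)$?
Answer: $1038$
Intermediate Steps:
$A{\left(T \right)} = 27$ ($A{\left(T \right)} = 72 - 45 = 27$)
$6 \left(146 + A{\left(3 \cdot 1 \right)}\right) = 6 \left(146 + 27\right) = 6 \cdot 173 = 1038$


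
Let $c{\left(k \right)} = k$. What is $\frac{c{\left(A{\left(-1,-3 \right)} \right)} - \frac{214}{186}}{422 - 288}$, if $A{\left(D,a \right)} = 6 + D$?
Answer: $\frac{179}{6231} \approx 0.028727$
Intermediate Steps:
$\frac{c{\left(A{\left(-1,-3 \right)} \right)} - \frac{214}{186}}{422 - 288} = \frac{\left(6 - 1\right) - \frac{214}{186}}{422 - 288} = \frac{5 - \frac{107}{93}}{134} = \left(5 - \frac{107}{93}\right) \frac{1}{134} = \frac{358}{93} \cdot \frac{1}{134} = \frac{179}{6231}$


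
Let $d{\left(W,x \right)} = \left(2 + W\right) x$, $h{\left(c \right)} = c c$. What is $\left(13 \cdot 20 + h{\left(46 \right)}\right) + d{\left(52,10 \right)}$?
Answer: $2916$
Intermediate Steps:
$h{\left(c \right)} = c^{2}$
$d{\left(W,x \right)} = x \left(2 + W\right)$
$\left(13 \cdot 20 + h{\left(46 \right)}\right) + d{\left(52,10 \right)} = \left(13 \cdot 20 + 46^{2}\right) + 10 \left(2 + 52\right) = \left(260 + 2116\right) + 10 \cdot 54 = 2376 + 540 = 2916$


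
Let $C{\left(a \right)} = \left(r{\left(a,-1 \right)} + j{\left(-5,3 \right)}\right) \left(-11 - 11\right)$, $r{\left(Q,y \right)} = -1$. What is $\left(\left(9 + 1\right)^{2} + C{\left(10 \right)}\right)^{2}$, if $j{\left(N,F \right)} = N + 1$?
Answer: $44100$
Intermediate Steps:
$j{\left(N,F \right)} = 1 + N$
$C{\left(a \right)} = 110$ ($C{\left(a \right)} = \left(-1 + \left(1 - 5\right)\right) \left(-11 - 11\right) = \left(-1 - 4\right) \left(-22\right) = \left(-5\right) \left(-22\right) = 110$)
$\left(\left(9 + 1\right)^{2} + C{\left(10 \right)}\right)^{2} = \left(\left(9 + 1\right)^{2} + 110\right)^{2} = \left(10^{2} + 110\right)^{2} = \left(100 + 110\right)^{2} = 210^{2} = 44100$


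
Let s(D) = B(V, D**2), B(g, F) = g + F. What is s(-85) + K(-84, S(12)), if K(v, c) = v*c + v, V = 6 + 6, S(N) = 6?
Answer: 6649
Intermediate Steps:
V = 12
B(g, F) = F + g
s(D) = 12 + D**2 (s(D) = D**2 + 12 = 12 + D**2)
K(v, c) = v + c*v (K(v, c) = c*v + v = v + c*v)
s(-85) + K(-84, S(12)) = (12 + (-85)**2) - 84*(1 + 6) = (12 + 7225) - 84*7 = 7237 - 588 = 6649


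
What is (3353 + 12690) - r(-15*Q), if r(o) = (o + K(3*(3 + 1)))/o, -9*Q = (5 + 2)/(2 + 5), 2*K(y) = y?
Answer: 80192/5 ≈ 16038.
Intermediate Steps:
K(y) = y/2
Q = -⅑ (Q = -(5 + 2)/(9*(2 + 5)) = -7/(9*7) = -⅑*1 = -⅑ ≈ -0.11111)
r(o) = (6 + o)/o (r(o) = (o + (3*(3 + 1))/2)/o = (o + (3*4)/2)/o = (o + (½)*12)/o = (o + 6)/o = (6 + o)/o)
(3353 + 12690) - r(-15*Q) = (3353 + 12690) - (6 - 15*(-⅑))/((-15*(-⅑))) = 16043 - (6 + 5/3)/5/3 = 16043 - 3*23/(5*3) = 16043 - 1*23/5 = 16043 - 23/5 = 80192/5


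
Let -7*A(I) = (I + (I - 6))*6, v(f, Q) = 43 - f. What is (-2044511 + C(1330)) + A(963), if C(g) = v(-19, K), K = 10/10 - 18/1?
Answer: -14322663/7 ≈ -2.0461e+6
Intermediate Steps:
K = -17 (K = 10*(⅒) - 18*1 = 1 - 18 = -17)
A(I) = 36/7 - 12*I/7 (A(I) = -(I + (I - 6))*6/7 = -(I + (-6 + I))*6/7 = -(-6 + 2*I)*6/7 = -(-36 + 12*I)/7 = 36/7 - 12*I/7)
C(g) = 62 (C(g) = 43 - 1*(-19) = 43 + 19 = 62)
(-2044511 + C(1330)) + A(963) = (-2044511 + 62) + (36/7 - 12/7*963) = -2044449 + (36/7 - 11556/7) = -2044449 - 11520/7 = -14322663/7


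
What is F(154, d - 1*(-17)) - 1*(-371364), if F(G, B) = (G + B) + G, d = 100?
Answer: 371789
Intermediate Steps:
F(G, B) = B + 2*G (F(G, B) = (B + G) + G = B + 2*G)
F(154, d - 1*(-17)) - 1*(-371364) = ((100 - 1*(-17)) + 2*154) - 1*(-371364) = ((100 + 17) + 308) + 371364 = (117 + 308) + 371364 = 425 + 371364 = 371789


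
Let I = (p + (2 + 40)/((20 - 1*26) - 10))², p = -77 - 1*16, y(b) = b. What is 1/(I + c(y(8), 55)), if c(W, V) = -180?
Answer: 64/573705 ≈ 0.00011156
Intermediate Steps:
p = -93 (p = -77 - 16 = -93)
I = 585225/64 (I = (-93 + (2 + 40)/((20 - 1*26) - 10))² = (-93 + 42/((20 - 26) - 10))² = (-93 + 42/(-6 - 10))² = (-93 + 42/(-16))² = (-93 + 42*(-1/16))² = (-93 - 21/8)² = (-765/8)² = 585225/64 ≈ 9144.1)
1/(I + c(y(8), 55)) = 1/(585225/64 - 180) = 1/(573705/64) = 64/573705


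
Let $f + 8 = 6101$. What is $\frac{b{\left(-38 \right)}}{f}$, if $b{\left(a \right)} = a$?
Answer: $- \frac{38}{6093} \approx -0.0062367$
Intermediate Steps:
$f = 6093$ ($f = -8 + 6101 = 6093$)
$\frac{b{\left(-38 \right)}}{f} = - \frac{38}{6093}$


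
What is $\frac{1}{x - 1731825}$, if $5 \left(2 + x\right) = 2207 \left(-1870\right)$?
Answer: $- \frac{1}{2557245} \approx -3.9105 \cdot 10^{-7}$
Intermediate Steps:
$x = -825420$ ($x = -2 + \frac{2207 \left(-1870\right)}{5} = -2 + \frac{1}{5} \left(-4127090\right) = -2 - 825418 = -825420$)
$\frac{1}{x - 1731825} = \frac{1}{-825420 - 1731825} = \frac{1}{-2557245} = - \frac{1}{2557245}$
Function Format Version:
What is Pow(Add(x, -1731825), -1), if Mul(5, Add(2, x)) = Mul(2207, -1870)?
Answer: Rational(-1, 2557245) ≈ -3.9105e-7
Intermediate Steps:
x = -825420 (x = Add(-2, Mul(Rational(1, 5), Mul(2207, -1870))) = Add(-2, Mul(Rational(1, 5), -4127090)) = Add(-2, -825418) = -825420)
Pow(Add(x, -1731825), -1) = Pow(Add(-825420, -1731825), -1) = Pow(-2557245, -1) = Rational(-1, 2557245)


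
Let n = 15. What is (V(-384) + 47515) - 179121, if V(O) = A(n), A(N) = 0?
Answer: -131606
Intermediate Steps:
V(O) = 0
(V(-384) + 47515) - 179121 = (0 + 47515) - 179121 = 47515 - 179121 = -131606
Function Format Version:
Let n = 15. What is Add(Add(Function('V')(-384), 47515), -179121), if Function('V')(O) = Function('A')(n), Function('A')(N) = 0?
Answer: -131606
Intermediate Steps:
Function('V')(O) = 0
Add(Add(Function('V')(-384), 47515), -179121) = Add(Add(0, 47515), -179121) = Add(47515, -179121) = -131606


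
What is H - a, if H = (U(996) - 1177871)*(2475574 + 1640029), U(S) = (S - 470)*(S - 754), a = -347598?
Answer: -4323765736539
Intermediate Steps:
U(S) = (-754 + S)*(-470 + S) (U(S) = (-470 + S)*(-754 + S) = (-754 + S)*(-470 + S))
H = -4323766084137 (H = ((354380 + 996² - 1224*996) - 1177871)*(2475574 + 1640029) = ((354380 + 992016 - 1219104) - 1177871)*4115603 = (127292 - 1177871)*4115603 = -1050579*4115603 = -4323766084137)
H - a = -4323766084137 - 1*(-347598) = -4323766084137 + 347598 = -4323765736539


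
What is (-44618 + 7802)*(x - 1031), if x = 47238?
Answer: -1701156912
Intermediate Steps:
(-44618 + 7802)*(x - 1031) = (-44618 + 7802)*(47238 - 1031) = -36816*46207 = -1701156912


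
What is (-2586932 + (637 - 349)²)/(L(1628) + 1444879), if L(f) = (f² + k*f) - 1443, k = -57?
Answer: -625997/1000256 ≈ -0.62584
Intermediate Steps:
L(f) = -1443 + f² - 57*f (L(f) = (f² - 57*f) - 1443 = -1443 + f² - 57*f)
(-2586932 + (637 - 349)²)/(L(1628) + 1444879) = (-2586932 + (637 - 349)²)/((-1443 + 1628² - 57*1628) + 1444879) = (-2586932 + 288²)/((-1443 + 2650384 - 92796) + 1444879) = (-2586932 + 82944)/(2556145 + 1444879) = -2503988/4001024 = -2503988*1/4001024 = -625997/1000256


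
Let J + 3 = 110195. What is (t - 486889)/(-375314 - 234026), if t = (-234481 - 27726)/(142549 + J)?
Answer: 30764268739/38501300235 ≈ 0.79904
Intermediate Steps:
J = 110192 (J = -3 + 110195 = 110192)
t = -262207/252741 (t = (-234481 - 27726)/(142549 + 110192) = -262207/252741 ≈ -1.0375)
(t - 486889)/(-375314 - 234026) = (-262207/252741 - 486889)/(-375314 - 234026) = -123057074956/252741/(-609340) = -123057074956/252741*(-1/609340) = 30764268739/38501300235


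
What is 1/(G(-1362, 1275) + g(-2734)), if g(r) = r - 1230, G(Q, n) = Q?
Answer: -1/5326 ≈ -0.00018776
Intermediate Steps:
g(r) = -1230 + r
1/(G(-1362, 1275) + g(-2734)) = 1/(-1362 + (-1230 - 2734)) = 1/(-1362 - 3964) = 1/(-5326) = -1/5326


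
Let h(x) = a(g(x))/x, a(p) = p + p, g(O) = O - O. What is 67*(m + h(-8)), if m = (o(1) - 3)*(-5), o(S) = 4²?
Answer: -4355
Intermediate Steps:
o(S) = 16
g(O) = 0
a(p) = 2*p
m = -65 (m = (16 - 3)*(-5) = 13*(-5) = -65)
h(x) = 0 (h(x) = (2*0)/x = 0/x = 0)
67*(m + h(-8)) = 67*(-65 + 0) = 67*(-65) = -4355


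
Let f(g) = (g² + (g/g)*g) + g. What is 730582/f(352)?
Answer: 365291/62304 ≈ 5.8630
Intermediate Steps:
f(g) = g² + 2*g (f(g) = (g² + 1*g) + g = (g² + g) + g = (g + g²) + g = g² + 2*g)
730582/f(352) = 730582/((352*(2 + 352))) = 730582/((352*354)) = 730582/124608 = 730582*(1/124608) = 365291/62304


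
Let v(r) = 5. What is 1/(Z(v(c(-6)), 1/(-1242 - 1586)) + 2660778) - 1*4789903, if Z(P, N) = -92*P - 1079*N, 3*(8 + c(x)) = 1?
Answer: -36036262266670021/7523380383 ≈ -4.7899e+6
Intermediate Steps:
c(x) = -23/3 (c(x) = -8 + (⅓)*1 = -8 + ⅓ = -23/3)
Z(P, N) = -1079*N - 92*P
1/(Z(v(c(-6)), 1/(-1242 - 1586)) + 2660778) - 1*4789903 = 1/((-1079/(-1242 - 1586) - 92*5) + 2660778) - 1*4789903 = 1/((-1079/(-2828) - 460) + 2660778) - 4789903 = 1/((-1079*(-1/2828) - 460) + 2660778) - 4789903 = 1/((1079/2828 - 460) + 2660778) - 4789903 = 1/(-1299801/2828 + 2660778) - 4789903 = 1/(7523380383/2828) - 4789903 = 2828/7523380383 - 4789903 = -36036262266670021/7523380383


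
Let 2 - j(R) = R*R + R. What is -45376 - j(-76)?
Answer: -39678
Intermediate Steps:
j(R) = 2 - R - R**2 (j(R) = 2 - (R*R + R) = 2 - (R**2 + R) = 2 - (R + R**2) = 2 + (-R - R**2) = 2 - R - R**2)
-45376 - j(-76) = -45376 - (2 - 1*(-76) - 1*(-76)**2) = -45376 - (2 + 76 - 1*5776) = -45376 - (2 + 76 - 5776) = -45376 - 1*(-5698) = -45376 + 5698 = -39678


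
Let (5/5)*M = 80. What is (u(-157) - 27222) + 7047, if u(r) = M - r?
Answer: -19938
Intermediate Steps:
M = 80
u(r) = 80 - r
(u(-157) - 27222) + 7047 = ((80 - 1*(-157)) - 27222) + 7047 = ((80 + 157) - 27222) + 7047 = (237 - 27222) + 7047 = -26985 + 7047 = -19938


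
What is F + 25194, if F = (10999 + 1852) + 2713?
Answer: 40758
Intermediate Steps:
F = 15564 (F = 12851 + 2713 = 15564)
F + 25194 = 15564 + 25194 = 40758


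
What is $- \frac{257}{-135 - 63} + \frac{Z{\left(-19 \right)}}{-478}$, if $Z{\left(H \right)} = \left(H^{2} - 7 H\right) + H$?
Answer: $\frac{7199}{23661} \approx 0.30426$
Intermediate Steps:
$Z{\left(H \right)} = H^{2} - 6 H$
$- \frac{257}{-135 - 63} + \frac{Z{\left(-19 \right)}}{-478} = - \frac{257}{-135 - 63} + \frac{\left(-19\right) \left(-6 - 19\right)}{-478} = - \frac{257}{-198} + \left(-19\right) \left(-25\right) \left(- \frac{1}{478}\right) = \left(-257\right) \left(- \frac{1}{198}\right) + 475 \left(- \frac{1}{478}\right) = \frac{257}{198} - \frac{475}{478} = \frac{7199}{23661}$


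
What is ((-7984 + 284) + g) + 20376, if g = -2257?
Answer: 10419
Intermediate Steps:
((-7984 + 284) + g) + 20376 = ((-7984 + 284) - 2257) + 20376 = (-7700 - 2257) + 20376 = -9957 + 20376 = 10419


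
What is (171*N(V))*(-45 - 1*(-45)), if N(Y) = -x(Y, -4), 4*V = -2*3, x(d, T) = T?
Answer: 0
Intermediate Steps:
V = -3/2 (V = (-2*3)/4 = (¼)*(-6) = -3/2 ≈ -1.5000)
N(Y) = 4 (N(Y) = -1*(-4) = 4)
(171*N(V))*(-45 - 1*(-45)) = (171*4)*(-45 - 1*(-45)) = 684*(-45 + 45) = 684*0 = 0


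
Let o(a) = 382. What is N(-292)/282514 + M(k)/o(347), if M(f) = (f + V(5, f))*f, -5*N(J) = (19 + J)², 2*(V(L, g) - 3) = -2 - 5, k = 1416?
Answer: 1415626692141/269800870 ≈ 5246.9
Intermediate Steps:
V(L, g) = -½ (V(L, g) = 3 + (-2 - 5)/2 = 3 + (½)*(-7) = 3 - 7/2 = -½)
N(J) = -(19 + J)²/5
M(f) = f*(-½ + f) (M(f) = (f - ½)*f = (-½ + f)*f = f*(-½ + f))
N(-292)/282514 + M(k)/o(347) = -(19 - 292)²/5/282514 + (1416*(-½ + 1416))/382 = -⅕*(-273)²*(1/282514) + (1416*(2831/2))*(1/382) = -⅕*74529*(1/282514) + 2004348*(1/382) = -74529/5*1/282514 + 1002174/191 = -74529/1412570 + 1002174/191 = 1415626692141/269800870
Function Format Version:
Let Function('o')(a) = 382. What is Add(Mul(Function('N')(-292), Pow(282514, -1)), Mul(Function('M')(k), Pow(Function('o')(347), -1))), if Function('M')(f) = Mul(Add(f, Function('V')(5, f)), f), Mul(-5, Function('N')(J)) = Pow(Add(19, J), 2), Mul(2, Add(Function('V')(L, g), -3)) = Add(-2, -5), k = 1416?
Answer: Rational(1415626692141, 269800870) ≈ 5246.9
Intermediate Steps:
Function('V')(L, g) = Rational(-1, 2) (Function('V')(L, g) = Add(3, Mul(Rational(1, 2), Add(-2, -5))) = Add(3, Mul(Rational(1, 2), -7)) = Add(3, Rational(-7, 2)) = Rational(-1, 2))
Function('N')(J) = Mul(Rational(-1, 5), Pow(Add(19, J), 2))
Function('M')(f) = Mul(f, Add(Rational(-1, 2), f)) (Function('M')(f) = Mul(Add(f, Rational(-1, 2)), f) = Mul(Add(Rational(-1, 2), f), f) = Mul(f, Add(Rational(-1, 2), f)))
Add(Mul(Function('N')(-292), Pow(282514, -1)), Mul(Function('M')(k), Pow(Function('o')(347), -1))) = Add(Mul(Mul(Rational(-1, 5), Pow(Add(19, -292), 2)), Pow(282514, -1)), Mul(Mul(1416, Add(Rational(-1, 2), 1416)), Pow(382, -1))) = Add(Mul(Mul(Rational(-1, 5), Pow(-273, 2)), Rational(1, 282514)), Mul(Mul(1416, Rational(2831, 2)), Rational(1, 382))) = Add(Mul(Mul(Rational(-1, 5), 74529), Rational(1, 282514)), Mul(2004348, Rational(1, 382))) = Add(Mul(Rational(-74529, 5), Rational(1, 282514)), Rational(1002174, 191)) = Add(Rational(-74529, 1412570), Rational(1002174, 191)) = Rational(1415626692141, 269800870)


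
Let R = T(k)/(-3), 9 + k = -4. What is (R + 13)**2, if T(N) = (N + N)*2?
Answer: 8281/9 ≈ 920.11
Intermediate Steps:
k = -13 (k = -9 - 4 = -13)
T(N) = 4*N (T(N) = (2*N)*2 = 4*N)
R = 52/3 (R = (4*(-13))/(-3) = -52*(-1/3) = 52/3 ≈ 17.333)
(R + 13)**2 = (52/3 + 13)**2 = (91/3)**2 = 8281/9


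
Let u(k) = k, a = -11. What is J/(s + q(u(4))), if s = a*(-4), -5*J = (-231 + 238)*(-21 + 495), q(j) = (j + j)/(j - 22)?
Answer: -2133/140 ≈ -15.236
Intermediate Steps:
q(j) = 2*j/(-22 + j) (q(j) = (2*j)/(-22 + j) = 2*j/(-22 + j))
J = -3318/5 (J = -(-231 + 238)*(-21 + 495)/5 = -7*474/5 = -⅕*3318 = -3318/5 ≈ -663.60)
s = 44 (s = -11*(-4) = 44)
J/(s + q(u(4))) = -3318/(5*(44 + 2*4/(-22 + 4))) = -3318/(5*(44 + 2*4/(-18))) = -3318/(5*(44 + 2*4*(-1/18))) = -3318/(5*(44 - 4/9)) = -3318/(5*392/9) = -3318/5*9/392 = -2133/140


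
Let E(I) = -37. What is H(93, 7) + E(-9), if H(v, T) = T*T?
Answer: 12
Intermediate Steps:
H(v, T) = T²
H(93, 7) + E(-9) = 7² - 37 = 49 - 37 = 12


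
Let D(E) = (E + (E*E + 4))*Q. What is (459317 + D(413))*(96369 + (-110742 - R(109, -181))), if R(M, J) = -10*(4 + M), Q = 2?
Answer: -10611470227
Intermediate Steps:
R(M, J) = -40 - 10*M
D(E) = 8 + 2*E + 2*E**2 (D(E) = (E + (E*E + 4))*2 = (E + (E**2 + 4))*2 = (E + (4 + E**2))*2 = (4 + E + E**2)*2 = 8 + 2*E + 2*E**2)
(459317 + D(413))*(96369 + (-110742 - R(109, -181))) = (459317 + (8 + 2*413 + 2*413**2))*(96369 + (-110742 - (-40 - 10*109))) = (459317 + (8 + 826 + 2*170569))*(96369 + (-110742 - (-40 - 1090))) = (459317 + (8 + 826 + 341138))*(96369 + (-110742 - 1*(-1130))) = (459317 + 341972)*(96369 + (-110742 + 1130)) = 801289*(96369 - 109612) = 801289*(-13243) = -10611470227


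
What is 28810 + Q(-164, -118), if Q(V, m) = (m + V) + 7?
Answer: 28535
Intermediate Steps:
Q(V, m) = 7 + V + m (Q(V, m) = (V + m) + 7 = 7 + V + m)
28810 + Q(-164, -118) = 28810 + (7 - 164 - 118) = 28810 - 275 = 28535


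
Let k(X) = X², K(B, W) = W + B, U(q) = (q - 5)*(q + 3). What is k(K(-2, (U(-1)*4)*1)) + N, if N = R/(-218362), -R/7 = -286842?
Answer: 271948553/109181 ≈ 2490.8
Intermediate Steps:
R = 2007894 (R = -7*(-286842) = 2007894)
U(q) = (-5 + q)*(3 + q)
K(B, W) = B + W
N = -1003947/109181 (N = 2007894/(-218362) = 2007894*(-1/218362) = -1003947/109181 ≈ -9.1953)
k(K(-2, (U(-1)*4)*1)) + N = (-2 + ((-15 + (-1)² - 2*(-1))*4)*1)² - 1003947/109181 = (-2 + ((-15 + 1 + 2)*4)*1)² - 1003947/109181 = (-2 - 12*4*1)² - 1003947/109181 = (-2 - 48*1)² - 1003947/109181 = (-2 - 48)² - 1003947/109181 = (-50)² - 1003947/109181 = 2500 - 1003947/109181 = 271948553/109181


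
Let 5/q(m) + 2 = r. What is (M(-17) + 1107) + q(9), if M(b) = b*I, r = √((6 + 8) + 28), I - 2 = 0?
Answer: 20392/19 + 5*√42/38 ≈ 1074.1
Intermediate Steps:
I = 2 (I = 2 + 0 = 2)
r = √42 (r = √(14 + 28) = √42 ≈ 6.4807)
q(m) = 5/(-2 + √42)
M(b) = 2*b (M(b) = b*2 = 2*b)
(M(-17) + 1107) + q(9) = (2*(-17) + 1107) + (5/19 + 5*√42/38) = (-34 + 1107) + (5/19 + 5*√42/38) = 1073 + (5/19 + 5*√42/38) = 20392/19 + 5*√42/38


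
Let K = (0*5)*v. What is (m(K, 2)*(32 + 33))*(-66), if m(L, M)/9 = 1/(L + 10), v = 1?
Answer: -3861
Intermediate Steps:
K = 0 (K = (0*5)*1 = 0*1 = 0)
m(L, M) = 9/(10 + L) (m(L, M) = 9/(L + 10) = 9/(10 + L))
(m(K, 2)*(32 + 33))*(-66) = ((9/(10 + 0))*(32 + 33))*(-66) = ((9/10)*65)*(-66) = (117/2)*(-66) = -3861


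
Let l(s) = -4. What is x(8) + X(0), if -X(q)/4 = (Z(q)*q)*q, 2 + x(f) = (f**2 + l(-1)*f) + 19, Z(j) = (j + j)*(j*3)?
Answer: 49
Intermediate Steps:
Z(j) = 6*j**2 (Z(j) = (2*j)*(3*j) = 6*j**2)
x(f) = 17 + f**2 - 4*f (x(f) = -2 + ((f**2 - 4*f) + 19) = -2 + (19 + f**2 - 4*f) = 17 + f**2 - 4*f)
X(q) = -24*q**4 (X(q) = -4*(6*q**2)*q*q = -4*6*q**3*q = -24*q**4)
x(8) + X(0) = (17 + 8**2 - 4*8) - 24*0**4 = (17 + 64 - 32) - 24*0 = 49 + 0 = 49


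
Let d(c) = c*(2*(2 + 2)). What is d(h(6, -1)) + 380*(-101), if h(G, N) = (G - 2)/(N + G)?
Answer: -191868/5 ≈ -38374.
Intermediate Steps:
h(G, N) = (-2 + G)/(G + N)
d(c) = 8*c (d(c) = c*(2*4) = c*8 = 8*c)
d(h(6, -1)) + 380*(-101) = 8*((-2 + 6)/(6 - 1)) + 380*(-101) = 8*(4/5) - 38380 = 8*((⅕)*4) - 38380 = 8*(⅘) - 38380 = 32/5 - 38380 = -191868/5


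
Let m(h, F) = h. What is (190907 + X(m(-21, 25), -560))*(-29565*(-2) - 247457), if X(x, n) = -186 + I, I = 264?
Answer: -35967632095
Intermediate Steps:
X(x, n) = 78 (X(x, n) = -186 + 264 = 78)
(190907 + X(m(-21, 25), -560))*(-29565*(-2) - 247457) = (190907 + 78)*(-29565*(-2) - 247457) = 190985*(59130 - 247457) = 190985*(-188327) = -35967632095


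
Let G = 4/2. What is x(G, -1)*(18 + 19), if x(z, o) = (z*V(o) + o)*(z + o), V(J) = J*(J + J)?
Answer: 111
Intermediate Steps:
G = 2 (G = 4*(1/2) = 2)
V(J) = 2*J**2 (V(J) = J*(2*J) = 2*J**2)
x(z, o) = (o + z)*(o + 2*z*o**2) (x(z, o) = (z*(2*o**2) + o)*(z + o) = (2*z*o**2 + o)*(o + z) = (o + 2*z*o**2)*(o + z) = (o + z)*(o + 2*z*o**2))
x(G, -1)*(18 + 19) = (-(-1 + 2 + 2*(-1)*2**2 + 2*2*(-1)**2))*(18 + 19) = -(-1 + 2 + 2*(-1)*4 + 2*2*1)*37 = -(-1 + 2 - 8 + 4)*37 = -1*(-3)*37 = 3*37 = 111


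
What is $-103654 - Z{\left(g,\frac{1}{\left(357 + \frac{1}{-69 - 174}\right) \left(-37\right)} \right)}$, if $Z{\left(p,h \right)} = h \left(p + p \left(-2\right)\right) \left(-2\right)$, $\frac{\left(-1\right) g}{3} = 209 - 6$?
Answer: $- \frac{166351861237}{1604875} \approx -1.0365 \cdot 10^{5}$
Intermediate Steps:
$g = -609$ ($g = - 3 \left(209 - 6\right) = \left(-3\right) 203 = -609$)
$Z{\left(p,h \right)} = 2 h p$ ($Z{\left(p,h \right)} = h \left(p - 2 p\right) \left(-2\right) = h \left(- p\right) \left(-2\right) = - h p \left(-2\right) = 2 h p$)
$-103654 - Z{\left(g,\frac{1}{\left(357 + \frac{1}{-69 - 174}\right) \left(-37\right)} \right)} = -103654 - 2 \frac{1}{\left(357 + \frac{1}{-69 - 174}\right) \left(-37\right)} \left(-609\right) = -103654 - 2 \frac{1}{357 + \frac{1}{-243}} \left(- \frac{1}{37}\right) \left(-609\right) = -103654 - 2 \frac{1}{357 - \frac{1}{243}} \left(- \frac{1}{37}\right) \left(-609\right) = -103654 - 2 \frac{1}{\frac{86750}{243}} \left(- \frac{1}{37}\right) \left(-609\right) = -103654 - 2 \cdot \frac{243}{86750} \left(- \frac{1}{37}\right) \left(-609\right) = -103654 - 2 \left(- \frac{243}{3209750}\right) \left(-609\right) = -103654 - \frac{147987}{1604875} = - \frac{166351861237}{1604875}$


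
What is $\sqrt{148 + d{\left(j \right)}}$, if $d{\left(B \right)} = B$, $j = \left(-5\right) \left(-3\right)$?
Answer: $\sqrt{163} \approx 12.767$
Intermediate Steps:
$j = 15$
$\sqrt{148 + d{\left(j \right)}} = \sqrt{148 + 15} = \sqrt{163}$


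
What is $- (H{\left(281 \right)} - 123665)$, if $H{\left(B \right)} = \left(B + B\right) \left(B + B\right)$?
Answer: $-192179$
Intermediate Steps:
$H{\left(B \right)} = 4 B^{2}$ ($H{\left(B \right)} = 2 B 2 B = 4 B^{2}$)
$- (H{\left(281 \right)} - 123665) = - (4 \cdot 281^{2} - 123665) = - (4 \cdot 78961 - 123665) = - (315844 - 123665) = \left(-1\right) 192179 = -192179$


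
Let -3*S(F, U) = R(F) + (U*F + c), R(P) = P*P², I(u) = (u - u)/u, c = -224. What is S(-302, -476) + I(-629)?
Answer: 9133360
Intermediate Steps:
I(u) = 0 (I(u) = 0/u = 0)
R(P) = P³
S(F, U) = 224/3 - F³/3 - F*U/3 (S(F, U) = -(F³ + (U*F - 224))/3 = -(F³ + (F*U - 224))/3 = -(F³ + (-224 + F*U))/3 = -(-224 + F³ + F*U)/3 = 224/3 - F³/3 - F*U/3)
S(-302, -476) + I(-629) = (224/3 - ⅓*(-302)³ - ⅓*(-302)*(-476)) + 0 = (224/3 - ⅓*(-27543608) - 143752/3) + 0 = (224/3 + 27543608/3 - 143752/3) + 0 = 9133360 + 0 = 9133360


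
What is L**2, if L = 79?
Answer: 6241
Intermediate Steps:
L**2 = 79**2 = 6241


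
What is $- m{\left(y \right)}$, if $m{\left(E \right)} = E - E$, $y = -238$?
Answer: $0$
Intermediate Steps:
$m{\left(E \right)} = 0$
$- m{\left(y \right)} = \left(-1\right) 0 = 0$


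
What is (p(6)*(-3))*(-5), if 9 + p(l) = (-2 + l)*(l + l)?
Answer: 585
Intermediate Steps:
p(l) = -9 + 2*l*(-2 + l) (p(l) = -9 + (-2 + l)*(l + l) = -9 + (-2 + l)*(2*l) = -9 + 2*l*(-2 + l))
(p(6)*(-3))*(-5) = ((-9 - 4*6 + 2*6**2)*(-3))*(-5) = ((-9 - 24 + 2*36)*(-3))*(-5) = ((-9 - 24 + 72)*(-3))*(-5) = (39*(-3))*(-5) = -117*(-5) = 585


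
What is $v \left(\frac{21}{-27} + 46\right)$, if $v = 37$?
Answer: $\frac{15059}{9} \approx 1673.2$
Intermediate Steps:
$v \left(\frac{21}{-27} + 46\right) = 37 \left(\frac{21}{-27} + 46\right) = 37 \left(21 \left(- \frac{1}{27}\right) + 46\right) = 37 \left(- \frac{7}{9} + 46\right) = 37 \cdot \frac{407}{9} = \frac{15059}{9}$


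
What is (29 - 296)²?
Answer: 71289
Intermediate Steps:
(29 - 296)² = (-267)² = 71289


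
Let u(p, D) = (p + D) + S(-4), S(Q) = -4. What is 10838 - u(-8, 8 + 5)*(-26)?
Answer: 10864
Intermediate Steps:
u(p, D) = -4 + D + p (u(p, D) = (p + D) - 4 = (D + p) - 4 = -4 + D + p)
10838 - u(-8, 8 + 5)*(-26) = 10838 - (-4 + (8 + 5) - 8)*(-26) = 10838 - (-4 + 13 - 8)*(-26) = 10838 - (-26) = 10838 - 1*(-26) = 10838 + 26 = 10864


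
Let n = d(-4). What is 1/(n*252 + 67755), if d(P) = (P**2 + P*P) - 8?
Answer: 1/73803 ≈ 1.3550e-5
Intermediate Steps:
d(P) = -8 + 2*P**2 (d(P) = (P**2 + P**2) - 8 = 2*P**2 - 8 = -8 + 2*P**2)
n = 24 (n = -8 + 2*(-4)**2 = -8 + 2*16 = -8 + 32 = 24)
1/(n*252 + 67755) = 1/(24*252 + 67755) = 1/(6048 + 67755) = 1/73803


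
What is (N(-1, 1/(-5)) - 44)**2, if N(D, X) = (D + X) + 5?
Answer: 40401/25 ≈ 1616.0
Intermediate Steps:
N(D, X) = 5 + D + X
(N(-1, 1/(-5)) - 44)**2 = ((5 - 1 + 1/(-5)) - 44)**2 = ((5 - 1 - 1/5) - 44)**2 = (19/5 - 44)**2 = (-201/5)**2 = 40401/25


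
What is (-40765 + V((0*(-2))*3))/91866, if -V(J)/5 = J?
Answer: -40765/91866 ≈ -0.44374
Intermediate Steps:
V(J) = -5*J
(-40765 + V((0*(-2))*3))/91866 = (-40765 - 5*0*(-2)*3)/91866 = (-40765 - 0*3)*(1/91866) = (-40765 - 5*0)*(1/91866) = (-40765 + 0)*(1/91866) = -40765*1/91866 = -40765/91866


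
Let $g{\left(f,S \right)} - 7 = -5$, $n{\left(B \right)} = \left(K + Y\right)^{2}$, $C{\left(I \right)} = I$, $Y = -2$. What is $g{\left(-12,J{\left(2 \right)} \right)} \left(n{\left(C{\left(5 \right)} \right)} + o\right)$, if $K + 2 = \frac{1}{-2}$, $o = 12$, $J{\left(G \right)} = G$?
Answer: $\frac{129}{2} \approx 64.5$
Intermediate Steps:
$K = - \frac{5}{2}$ ($K = -2 + \frac{1}{-2} = -2 - \frac{1}{2} = - \frac{5}{2} \approx -2.5$)
$n{\left(B \right)} = \frac{81}{4}$ ($n{\left(B \right)} = \left(- \frac{5}{2} - 2\right)^{2} = \left(- \frac{9}{2}\right)^{2} = \frac{81}{4}$)
$g{\left(f,S \right)} = 2$ ($g{\left(f,S \right)} = 7 - 5 = 2$)
$g{\left(-12,J{\left(2 \right)} \right)} \left(n{\left(C{\left(5 \right)} \right)} + o\right) = 2 \left(\frac{81}{4} + 12\right) = 2 \cdot \frac{129}{4} = \frac{129}{2}$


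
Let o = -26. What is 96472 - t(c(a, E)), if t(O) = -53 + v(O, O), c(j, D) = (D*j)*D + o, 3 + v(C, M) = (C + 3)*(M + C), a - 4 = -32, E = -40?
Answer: -4018375068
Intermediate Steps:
a = -28 (a = 4 - 32 = -28)
v(C, M) = -3 + (3 + C)*(C + M) (v(C, M) = -3 + (C + 3)*(M + C) = -3 + (3 + C)*(C + M))
c(j, D) = -26 + j*D² (c(j, D) = (D*j)*D - 26 = j*D² - 26 = -26 + j*D²)
t(O) = -56 + 2*O² + 6*O (t(O) = -53 + (-3 + O² + 3*O + 3*O + O*O) = -53 + (-3 + O² + 3*O + 3*O + O²) = -53 + (-3 + 2*O² + 6*O) = -56 + 2*O² + 6*O)
96472 - t(c(a, E)) = 96472 - (-56 + 2*(-26 - 28*(-40)²)² + 6*(-26 - 28*(-40)²)) = 96472 - (-56 + 2*(-26 - 28*1600)² + 6*(-26 - 28*1600)) = 96472 - (-56 + 2*(-26 - 44800)² + 6*(-26 - 44800)) = 96472 - (-56 + 2*(-44826)² + 6*(-44826)) = 96472 - (-56 + 2*2009370276 - 268956) = 96472 - (-56 + 4018740552 - 268956) = 96472 - 1*4018471540 = 96472 - 4018471540 = -4018375068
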